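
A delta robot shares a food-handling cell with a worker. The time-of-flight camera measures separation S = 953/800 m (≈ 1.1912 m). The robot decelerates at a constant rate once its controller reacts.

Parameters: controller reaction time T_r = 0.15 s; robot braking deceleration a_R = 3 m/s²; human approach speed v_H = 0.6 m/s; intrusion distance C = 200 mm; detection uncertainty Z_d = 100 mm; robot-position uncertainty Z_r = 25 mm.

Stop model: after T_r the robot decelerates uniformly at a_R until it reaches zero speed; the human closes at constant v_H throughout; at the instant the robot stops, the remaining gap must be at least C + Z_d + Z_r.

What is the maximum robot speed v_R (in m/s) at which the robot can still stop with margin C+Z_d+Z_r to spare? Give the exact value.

v_R_max = 27/20 m/s = 1.3500 m/s

quadratic (1/6)·v² + (7/20)·v + (-621/800) = 0
  disc = (7/20)² − 4·(1/6)·(-621/800) = 16/25 ; √disc = 4/5
  v_R = (−(7/20) + 4/5) / (2·(1/6)) = 27/20 m/s
check:
braking lasts T_s = (27/20)/3 = 0.4500 s
reaction-phase robot travel = 1.3500·0.1500 = 0.2025 m
robot covers 1.3500·0.4500 − ½·3.0000·0.4500² = 0.3038 m while stopping
person approaches 0.6000·(0.1500+0.4500) = 0.3600 m
C+Z_d+Z_r = 0.2000+0.1000+0.0250 = 0.3250 m
sum ≈ 0.2025+0.3038+0.3600+0.3250 ≈ 1.1912 m = S ✓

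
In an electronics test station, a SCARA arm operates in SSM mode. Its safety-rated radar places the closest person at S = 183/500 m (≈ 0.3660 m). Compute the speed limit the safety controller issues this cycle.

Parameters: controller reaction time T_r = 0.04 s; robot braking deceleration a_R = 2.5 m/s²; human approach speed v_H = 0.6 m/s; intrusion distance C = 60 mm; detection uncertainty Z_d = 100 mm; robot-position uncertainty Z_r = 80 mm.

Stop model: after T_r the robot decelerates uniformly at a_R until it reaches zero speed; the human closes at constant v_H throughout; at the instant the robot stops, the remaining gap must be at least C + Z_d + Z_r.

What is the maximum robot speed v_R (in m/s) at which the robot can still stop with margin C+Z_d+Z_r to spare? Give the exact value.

v_R_max = 3/10 m/s = 0.3000 m/s

at the boundary: (1/5)·v² + (7/25)·v + (-51/500) = 0
  disc = (7/25)² − 4·(1/5)·(-51/500) = 4/25 ; √disc = 2/5
  v_R = (−(7/25) + 2/5) / (2·(1/5)) = 3/10 m/s
check:
braking lasts T_s = (3/10)/(5/2) = 0.1200 s
robot in T_r: 0.3000·0.0400 = 0.0120 m
robot under decel: 0.3000²/(2·2.5000) = 0.0180 m
human closes 0.6000·0.1600 = 0.0960 m
margins: 0.0600+0.1000+0.0800 = 0.2400 m
sum ≈ 0.0120+0.0180+0.0960+0.2400 ≈ 0.3660 m = S ✓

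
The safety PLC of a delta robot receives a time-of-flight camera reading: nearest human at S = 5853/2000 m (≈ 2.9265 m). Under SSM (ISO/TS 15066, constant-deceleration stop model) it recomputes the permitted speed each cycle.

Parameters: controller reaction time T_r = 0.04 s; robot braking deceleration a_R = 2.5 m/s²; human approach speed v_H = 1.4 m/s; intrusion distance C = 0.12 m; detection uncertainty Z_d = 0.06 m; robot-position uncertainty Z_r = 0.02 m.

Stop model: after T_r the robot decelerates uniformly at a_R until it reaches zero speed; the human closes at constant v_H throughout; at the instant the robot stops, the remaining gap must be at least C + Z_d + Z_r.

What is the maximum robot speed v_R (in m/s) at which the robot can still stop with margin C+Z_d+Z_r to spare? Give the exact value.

collect terms ⇒ (1/5)·v_R² + (3/5)·v_R + (-5341/2000) = 0
  disc = (3/5)² − 4·(1/5)·(-5341/2000) = 6241/2500 ; √disc = 79/50
  v_R = (−(3/5) + 79/50) / (2·(1/5)) = 49/20 m/s
check:
T_s = v_R/a_R = (49/20)/(5/2) = 0.9800 s
robot covers v_R·T_r = 2.4500·0.0400 = 0.0980 m before braking
braking distance = 2.4500²/(2·2.5000) = 1.2005 m
person approaches 1.4000·(0.0400+0.9800) = 1.4280 m
margins: 0.1200+0.0600+0.0200 = 0.2000 m
sum ≈ 0.0980+1.2005+1.4280+0.2000 ≈ 2.9265 m = S ✓

v_R_max = 49/20 m/s = 2.4500 m/s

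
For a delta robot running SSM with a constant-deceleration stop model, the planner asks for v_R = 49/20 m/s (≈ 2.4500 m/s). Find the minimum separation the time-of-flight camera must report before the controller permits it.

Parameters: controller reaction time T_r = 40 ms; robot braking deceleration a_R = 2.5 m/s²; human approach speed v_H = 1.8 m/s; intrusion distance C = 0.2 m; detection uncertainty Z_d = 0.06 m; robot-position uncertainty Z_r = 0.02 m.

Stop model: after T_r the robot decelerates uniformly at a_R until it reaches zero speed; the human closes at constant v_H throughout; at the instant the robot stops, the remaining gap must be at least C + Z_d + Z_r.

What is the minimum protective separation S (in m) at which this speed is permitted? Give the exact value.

S_min = 6829/2000 m = 3.4145 m

stop time T_s = (49/20)/(5/2) = 0.9800 s
reaction-phase robot travel = 2.4500·0.0400 = 0.0980 m
robot under decel: 2.4500²/(2·2.5000) = 1.2005 m
human over T_r+T_s: 1.8000·(0.0400+0.9800) = 1.8360 m
C+Z_d+Z_r = 0.2000+0.0600+0.0200 = 0.2800 m
S_min ≈ 0.0980+1.2005+1.8360+0.2800  ⇒  S_min = 6829/2000 m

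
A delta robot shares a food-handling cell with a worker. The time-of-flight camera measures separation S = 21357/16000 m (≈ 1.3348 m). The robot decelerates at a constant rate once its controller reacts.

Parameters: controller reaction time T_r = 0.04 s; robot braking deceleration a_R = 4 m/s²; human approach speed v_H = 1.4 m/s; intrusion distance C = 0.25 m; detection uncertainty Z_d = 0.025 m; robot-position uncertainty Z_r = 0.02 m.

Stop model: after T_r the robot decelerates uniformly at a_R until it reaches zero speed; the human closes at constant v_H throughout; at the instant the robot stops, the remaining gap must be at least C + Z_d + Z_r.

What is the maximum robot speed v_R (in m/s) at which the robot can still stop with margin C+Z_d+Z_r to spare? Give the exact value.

at the boundary: (1/8)·v² + (39/100)·v + (-15741/16000) = 0
  disc = (39/100)² − 4·(1/8)·(-15741/16000) = 103041/160000 ; √disc = 321/400
  v_R = (−(39/100) + 321/400) / (2·(1/8)) = 33/20 m/s
check:
stop time T_s = (33/20)/4 = 0.4125 s
reaction-phase robot travel = 1.6500·0.0400 = 0.0660 m
robot under decel: 1.6500²/(2·4.0000) = 0.3403 m
human closes 1.4000·0.4525 = 0.6335 m
C+Z_d+Z_r = 0.2500+0.0250+0.0200 = 0.2950 m
sum ≈ 0.0660+0.3403+0.6335+0.2950 ≈ 1.3348 m = S ✓

v_R_max = 33/20 m/s = 1.6500 m/s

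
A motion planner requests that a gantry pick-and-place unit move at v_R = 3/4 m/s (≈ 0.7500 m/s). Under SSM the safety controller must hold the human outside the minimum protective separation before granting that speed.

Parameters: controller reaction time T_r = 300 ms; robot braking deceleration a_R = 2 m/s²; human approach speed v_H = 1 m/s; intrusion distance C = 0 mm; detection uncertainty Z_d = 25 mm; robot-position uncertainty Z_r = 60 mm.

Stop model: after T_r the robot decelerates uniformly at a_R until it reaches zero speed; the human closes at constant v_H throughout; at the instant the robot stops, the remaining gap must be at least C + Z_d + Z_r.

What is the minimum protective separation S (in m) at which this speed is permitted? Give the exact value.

stop time T_s = (3/4)/2 = 0.3750 s
robot in T_r: 0.7500·0.3000 = 0.2250 m
robot covers 0.7500·0.3750 − ½·2.0000·0.3750² = 0.1406 m while stopping
human closes 1.0000·0.6750 = 0.6750 m
margins: 0.0000+0.0250+0.0600 = 0.0850 m
S_min ≈ 0.2250+0.1406+0.6750+0.0850  ⇒  S_min = 1801/1600 m

S_min = 1801/1600 m = 1.1256 m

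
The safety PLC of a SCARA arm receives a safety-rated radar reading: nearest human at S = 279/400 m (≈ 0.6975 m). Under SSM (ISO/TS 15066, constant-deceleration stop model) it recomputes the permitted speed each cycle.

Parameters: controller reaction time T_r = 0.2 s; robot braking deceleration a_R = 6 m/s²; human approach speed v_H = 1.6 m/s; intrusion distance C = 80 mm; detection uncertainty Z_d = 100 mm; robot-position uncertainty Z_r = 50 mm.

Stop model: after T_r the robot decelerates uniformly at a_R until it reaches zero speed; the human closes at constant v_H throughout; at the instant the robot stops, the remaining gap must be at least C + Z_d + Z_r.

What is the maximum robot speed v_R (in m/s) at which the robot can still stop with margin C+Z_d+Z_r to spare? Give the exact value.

collect terms ⇒ (1/12)·v_R² + (7/15)·v_R + (-59/400) = 0
  disc = (7/15)² − 4·(1/12)·(-59/400) = 961/3600 ; √disc = 31/60
  v_R = (−(7/15) + 31/60) / (2·(1/12)) = 3/10 m/s
check:
braking lasts T_s = (3/10)/6 = 0.0500 s
robot in T_r: 0.3000·0.2000 = 0.0600 m
braking distance = 0.3000²/(2·6.0000) = 0.0075 m
human over T_r+T_s: 1.6000·(0.2000+0.0500) = 0.4000 m
residual clearance needed = 0.0800+0.1000+0.0500 = 0.2300 m
sum ≈ 0.0600+0.0075+0.4000+0.2300 ≈ 0.6975 m = S ✓

v_R_max = 3/10 m/s = 0.3000 m/s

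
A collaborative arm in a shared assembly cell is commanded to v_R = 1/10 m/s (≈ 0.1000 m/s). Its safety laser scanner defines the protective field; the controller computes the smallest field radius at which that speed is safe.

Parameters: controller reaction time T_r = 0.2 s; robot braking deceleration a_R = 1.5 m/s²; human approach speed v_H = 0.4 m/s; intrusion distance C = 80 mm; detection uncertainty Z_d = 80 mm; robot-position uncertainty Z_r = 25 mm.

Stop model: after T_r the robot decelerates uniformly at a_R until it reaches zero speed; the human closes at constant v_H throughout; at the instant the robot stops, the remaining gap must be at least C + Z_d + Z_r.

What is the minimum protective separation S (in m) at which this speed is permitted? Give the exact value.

T_s = v_R/a_R = (1/10)/(3/2) = 0.0667 s
reaction-phase robot travel = 0.1000·0.2000 = 0.0200 m
braking distance = 0.1000²/(2·1.5000) = 0.0033 m
person approaches 0.4000·(0.2000+0.0667) = 0.1067 m
C+Z_d+Z_r = 0.0800+0.0800+0.0250 = 0.1850 m
S_min ≈ 0.0200+0.0033+0.1067+0.1850  ⇒  S_min = 63/200 m

S_min = 63/200 m = 0.3150 m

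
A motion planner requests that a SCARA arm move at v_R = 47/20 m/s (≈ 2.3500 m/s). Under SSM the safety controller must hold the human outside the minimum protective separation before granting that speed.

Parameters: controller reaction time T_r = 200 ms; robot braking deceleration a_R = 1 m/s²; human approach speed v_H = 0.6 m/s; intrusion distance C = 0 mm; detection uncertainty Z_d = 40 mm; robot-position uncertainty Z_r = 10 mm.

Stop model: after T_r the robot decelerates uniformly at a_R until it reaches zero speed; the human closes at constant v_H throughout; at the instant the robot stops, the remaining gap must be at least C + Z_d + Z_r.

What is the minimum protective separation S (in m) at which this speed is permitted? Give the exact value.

S_min = 3849/800 m = 4.8113 m

T_s = v_R/a_R = (47/20)/1 = 2.3500 s
reaction-phase robot travel = 2.3500·0.2000 = 0.4700 m
robot under decel: 2.3500²/(2·1.0000) = 2.7612 m
human closes 0.6000·2.5500 = 1.5300 m
residual clearance needed = 0.0000+0.0400+0.0100 = 0.0500 m
S_min ≈ 0.4700+2.7612+1.5300+0.0500  ⇒  S_min = 3849/800 m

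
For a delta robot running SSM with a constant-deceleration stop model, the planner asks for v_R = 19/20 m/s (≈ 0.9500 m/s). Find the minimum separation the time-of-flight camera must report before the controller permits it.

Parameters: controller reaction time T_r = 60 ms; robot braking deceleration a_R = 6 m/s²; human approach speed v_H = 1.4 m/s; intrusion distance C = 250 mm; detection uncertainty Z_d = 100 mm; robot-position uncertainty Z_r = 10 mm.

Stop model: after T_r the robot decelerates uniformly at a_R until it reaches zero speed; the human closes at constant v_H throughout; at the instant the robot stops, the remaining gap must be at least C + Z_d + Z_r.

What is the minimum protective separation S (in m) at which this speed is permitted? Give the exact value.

T_s = v_R/a_R = (19/20)/6 = 0.1583 s
reaction-phase robot travel = 0.9500·0.0600 = 0.0570 m
robot covers 0.9500·0.1583 − ½·6.0000·0.1583² = 0.0752 m while stopping
human closes 1.4000·0.2183 = 0.3057 m
residual clearance needed = 0.2500+0.1000+0.0100 = 0.3600 m
S_min ≈ 0.0570+0.0752+0.3057+0.3600  ⇒  S_min = 6383/8000 m

S_min = 6383/8000 m = 0.7979 m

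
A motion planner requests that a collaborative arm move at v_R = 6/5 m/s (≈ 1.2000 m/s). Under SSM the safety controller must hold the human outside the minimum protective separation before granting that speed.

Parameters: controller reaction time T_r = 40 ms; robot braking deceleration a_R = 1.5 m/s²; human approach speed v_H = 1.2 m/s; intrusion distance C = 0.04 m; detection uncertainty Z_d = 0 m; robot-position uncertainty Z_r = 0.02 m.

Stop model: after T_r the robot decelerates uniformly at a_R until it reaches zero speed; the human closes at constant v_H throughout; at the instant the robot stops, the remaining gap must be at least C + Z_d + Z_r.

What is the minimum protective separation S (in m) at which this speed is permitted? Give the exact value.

S_min = 399/250 m = 1.5960 m

braking lasts T_s = (6/5)/(3/2) = 0.8000 s
robot covers v_R·T_r = 1.2000·0.0400 = 0.0480 m before braking
robot under decel: 1.2000²/(2·1.5000) = 0.4800 m
person approaches 1.2000·(0.0400+0.8000) = 1.0080 m
margins: 0.0400+0.0000+0.0200 = 0.0600 m
S_min ≈ 0.0480+0.4800+1.0080+0.0600  ⇒  S_min = 399/250 m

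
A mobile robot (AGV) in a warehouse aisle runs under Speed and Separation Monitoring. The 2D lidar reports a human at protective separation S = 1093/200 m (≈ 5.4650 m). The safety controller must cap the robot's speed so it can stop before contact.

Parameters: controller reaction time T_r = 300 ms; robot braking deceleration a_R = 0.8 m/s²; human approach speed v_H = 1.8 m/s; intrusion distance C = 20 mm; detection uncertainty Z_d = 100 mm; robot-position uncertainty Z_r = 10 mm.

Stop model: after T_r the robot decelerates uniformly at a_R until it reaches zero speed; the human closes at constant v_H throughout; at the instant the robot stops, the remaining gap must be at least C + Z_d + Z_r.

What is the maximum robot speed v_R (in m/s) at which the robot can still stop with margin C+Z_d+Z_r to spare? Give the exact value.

v_R_max = 7/5 m/s = 1.4000 m/s

collect terms ⇒ (5/8)·v_R² + (51/20)·v_R + (-959/200) = 0
  disc = (51/20)² − 4·(5/8)·(-959/200) = 1849/100 ; √disc = 43/10
  v_R = (−(51/20) + 43/10) / (2·(5/8)) = 7/5 m/s
check:
braking lasts T_s = (7/5)/(4/5) = 1.7500 s
robot in T_r: 1.4000·0.3000 = 0.4200 m
robot under decel: 1.4000²/(2·0.8000) = 1.2250 m
person approaches 1.8000·(0.3000+1.7500) = 3.6900 m
margins: 0.0200+0.1000+0.0100 = 0.1300 m
sum ≈ 0.4200+1.2250+3.6900+0.1300 ≈ 5.4650 m = S ✓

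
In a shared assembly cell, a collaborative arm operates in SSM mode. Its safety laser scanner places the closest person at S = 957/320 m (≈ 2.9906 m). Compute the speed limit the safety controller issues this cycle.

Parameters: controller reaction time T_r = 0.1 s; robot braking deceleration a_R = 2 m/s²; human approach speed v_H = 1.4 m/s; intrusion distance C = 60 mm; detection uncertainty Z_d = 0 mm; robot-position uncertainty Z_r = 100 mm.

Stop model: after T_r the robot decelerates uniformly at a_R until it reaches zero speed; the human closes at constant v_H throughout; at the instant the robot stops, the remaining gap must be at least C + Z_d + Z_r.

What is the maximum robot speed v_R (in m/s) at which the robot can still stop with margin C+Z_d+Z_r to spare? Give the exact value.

v_R_max = 41/20 m/s = 2.0500 m/s

quadratic (1/4)·v² + (4/5)·v + (-861/320) = 0
  disc = (4/5)² − 4·(1/4)·(-861/320) = 5329/1600 ; √disc = 73/40
  v_R = (−(4/5) + 73/40) / (2·(1/4)) = 41/20 m/s
check:
braking lasts T_s = (41/20)/2 = 1.0250 s
robot in T_r: 2.0500·0.1000 = 0.2050 m
braking distance = 2.0500²/(2·2.0000) = 1.0506 m
person approaches 1.4000·(0.1000+1.0250) = 1.5750 m
C+Z_d+Z_r = 0.0600+0.0000+0.1000 = 0.1600 m
sum ≈ 0.2050+1.0506+1.5750+0.1600 ≈ 2.9906 m = S ✓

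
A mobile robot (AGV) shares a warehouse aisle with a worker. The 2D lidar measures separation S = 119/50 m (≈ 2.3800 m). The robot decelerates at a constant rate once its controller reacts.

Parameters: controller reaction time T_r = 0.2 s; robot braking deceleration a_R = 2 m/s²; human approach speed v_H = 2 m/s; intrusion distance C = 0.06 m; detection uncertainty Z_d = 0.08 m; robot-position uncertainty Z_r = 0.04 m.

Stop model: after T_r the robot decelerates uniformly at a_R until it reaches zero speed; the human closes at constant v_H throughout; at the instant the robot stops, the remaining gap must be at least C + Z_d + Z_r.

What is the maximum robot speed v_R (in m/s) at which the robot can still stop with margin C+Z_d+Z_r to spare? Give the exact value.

collect terms ⇒ (1/4)·v_R² + (6/5)·v_R + (-9/5) = 0
  disc = (6/5)² − 4·(1/4)·(-9/5) = 81/25 ; √disc = 9/5
  v_R = (−(6/5) + 9/5) / (2·(1/4)) = 6/5 m/s
check:
T_s = v_R/a_R = (6/5)/2 = 0.6000 s
robot covers v_R·T_r = 1.2000·0.2000 = 0.2400 m before braking
robot under decel: 1.2000²/(2·2.0000) = 0.3600 m
person approaches 2.0000·(0.2000+0.6000) = 1.6000 m
residual clearance needed = 0.0600+0.0800+0.0400 = 0.1800 m
sum ≈ 0.2400+0.3600+1.6000+0.1800 ≈ 2.3800 m = S ✓

v_R_max = 6/5 m/s = 1.2000 m/s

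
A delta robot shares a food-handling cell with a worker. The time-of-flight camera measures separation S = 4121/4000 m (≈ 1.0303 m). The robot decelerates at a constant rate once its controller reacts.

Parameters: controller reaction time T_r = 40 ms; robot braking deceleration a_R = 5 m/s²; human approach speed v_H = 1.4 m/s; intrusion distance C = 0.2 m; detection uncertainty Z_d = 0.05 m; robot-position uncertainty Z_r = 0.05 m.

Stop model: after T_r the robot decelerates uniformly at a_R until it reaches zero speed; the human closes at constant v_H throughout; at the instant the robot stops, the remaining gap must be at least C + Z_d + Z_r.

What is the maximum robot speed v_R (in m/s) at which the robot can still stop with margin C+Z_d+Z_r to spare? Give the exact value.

quadratic (1/10)·v² + (8/25)·v + (-2697/4000) = 0
  disc = (8/25)² − 4·(1/10)·(-2697/4000) = 3721/10000 ; √disc = 61/100
  v_R = (−(8/25) + 61/100) / (2·(1/10)) = 29/20 m/s
check:
T_s = v_R/a_R = (29/20)/5 = 0.2900 s
robot covers v_R·T_r = 1.4500·0.0400 = 0.0580 m before braking
robot under decel: 1.4500²/(2·5.0000) = 0.2102 m
person approaches 1.4000·(0.0400+0.2900) = 0.4620 m
margins: 0.2000+0.0500+0.0500 = 0.3000 m
sum ≈ 0.0580+0.2102+0.4620+0.3000 ≈ 1.0303 m = S ✓

v_R_max = 29/20 m/s = 1.4500 m/s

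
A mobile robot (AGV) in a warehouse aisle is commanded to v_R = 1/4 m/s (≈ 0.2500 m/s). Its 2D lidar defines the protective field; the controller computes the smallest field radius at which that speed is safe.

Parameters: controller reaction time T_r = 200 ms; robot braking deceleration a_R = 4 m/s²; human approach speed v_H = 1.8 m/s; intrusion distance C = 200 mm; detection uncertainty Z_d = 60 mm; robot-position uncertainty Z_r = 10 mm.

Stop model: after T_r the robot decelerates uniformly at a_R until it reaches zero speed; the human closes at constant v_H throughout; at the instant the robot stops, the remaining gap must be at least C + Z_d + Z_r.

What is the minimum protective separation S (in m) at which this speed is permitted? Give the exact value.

S_min = 2561/3200 m = 0.8003 m

braking lasts T_s = (1/4)/4 = 0.0625 s
reaction-phase robot travel = 0.2500·0.2000 = 0.0500 m
robot covers 0.2500·0.0625 − ½·4.0000·0.0625² = 0.0078 m while stopping
human closes 1.8000·0.2625 = 0.4725 m
C+Z_d+Z_r = 0.2000+0.0600+0.0100 = 0.2700 m
S_min ≈ 0.0500+0.0078+0.4725+0.2700  ⇒  S_min = 2561/3200 m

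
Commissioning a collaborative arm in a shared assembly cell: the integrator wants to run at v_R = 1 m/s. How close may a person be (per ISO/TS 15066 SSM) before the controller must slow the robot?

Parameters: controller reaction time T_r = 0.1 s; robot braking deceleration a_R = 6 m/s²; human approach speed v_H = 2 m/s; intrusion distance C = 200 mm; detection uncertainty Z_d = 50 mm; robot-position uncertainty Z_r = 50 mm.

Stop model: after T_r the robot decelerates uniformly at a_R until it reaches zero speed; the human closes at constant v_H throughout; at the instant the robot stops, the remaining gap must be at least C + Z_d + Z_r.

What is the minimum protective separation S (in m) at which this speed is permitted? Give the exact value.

S_min = 61/60 m = 1.0167 m

T_s = v_R/a_R = 1/6 = 0.1667 s
robot covers v_R·T_r = 1.0000·0.1000 = 0.1000 m before braking
braking distance = 1.0000²/(2·6.0000) = 0.0833 m
human over T_r+T_s: 2.0000·(0.1000+0.1667) = 0.5333 m
margins: 0.2000+0.0500+0.0500 = 0.3000 m
S_min ≈ 0.1000+0.0833+0.5333+0.3000  ⇒  S_min = 61/60 m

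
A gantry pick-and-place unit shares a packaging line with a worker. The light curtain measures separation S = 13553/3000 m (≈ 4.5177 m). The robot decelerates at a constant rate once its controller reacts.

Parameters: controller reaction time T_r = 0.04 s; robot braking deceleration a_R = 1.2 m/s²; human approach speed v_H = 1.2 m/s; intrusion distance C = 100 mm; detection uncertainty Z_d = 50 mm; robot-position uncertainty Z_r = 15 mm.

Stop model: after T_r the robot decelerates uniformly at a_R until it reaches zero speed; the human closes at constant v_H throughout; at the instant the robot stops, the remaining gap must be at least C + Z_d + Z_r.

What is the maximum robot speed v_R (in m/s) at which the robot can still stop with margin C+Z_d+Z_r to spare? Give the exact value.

at the boundary: (5/12)·v² + (26/25)·v + (-6457/1500) = 0
  disc = (26/25)² − 4·(5/12)·(-6457/1500) = 185761/22500 ; √disc = 431/150
  v_R = (−(26/25) + 431/150) / (2·(5/12)) = 11/5 m/s
check:
T_s = v_R/a_R = (11/5)/(6/5) = 1.8333 s
reaction-phase robot travel = 2.2000·0.0400 = 0.0880 m
braking distance = 2.2000²/(2·1.2000) = 2.0167 m
human over T_r+T_s: 1.2000·(0.0400+1.8333) = 2.2480 m
margins: 0.1000+0.0500+0.0150 = 0.1650 m
sum ≈ 0.0880+2.0167+2.2480+0.1650 ≈ 4.5177 m = S ✓

v_R_max = 11/5 m/s = 2.2000 m/s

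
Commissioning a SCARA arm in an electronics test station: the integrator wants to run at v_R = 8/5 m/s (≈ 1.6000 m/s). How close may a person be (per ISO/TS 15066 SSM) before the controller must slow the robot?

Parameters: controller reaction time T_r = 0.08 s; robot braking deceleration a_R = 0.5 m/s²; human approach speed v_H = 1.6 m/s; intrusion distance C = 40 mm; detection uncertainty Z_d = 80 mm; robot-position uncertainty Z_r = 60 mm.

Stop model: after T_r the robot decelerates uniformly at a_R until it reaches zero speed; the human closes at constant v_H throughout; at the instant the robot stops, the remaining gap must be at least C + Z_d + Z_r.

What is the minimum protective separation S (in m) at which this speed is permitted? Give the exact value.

S_min = 2029/250 m = 8.1160 m

T_s = v_R/a_R = (8/5)/(1/2) = 3.2000 s
robot covers v_R·T_r = 1.6000·0.0800 = 0.1280 m before braking
braking distance = 1.6000²/(2·0.5000) = 2.5600 m
human closes 1.6000·3.2800 = 5.2480 m
C+Z_d+Z_r = 0.0400+0.0800+0.0600 = 0.1800 m
S_min ≈ 0.1280+2.5600+5.2480+0.1800  ⇒  S_min = 2029/250 m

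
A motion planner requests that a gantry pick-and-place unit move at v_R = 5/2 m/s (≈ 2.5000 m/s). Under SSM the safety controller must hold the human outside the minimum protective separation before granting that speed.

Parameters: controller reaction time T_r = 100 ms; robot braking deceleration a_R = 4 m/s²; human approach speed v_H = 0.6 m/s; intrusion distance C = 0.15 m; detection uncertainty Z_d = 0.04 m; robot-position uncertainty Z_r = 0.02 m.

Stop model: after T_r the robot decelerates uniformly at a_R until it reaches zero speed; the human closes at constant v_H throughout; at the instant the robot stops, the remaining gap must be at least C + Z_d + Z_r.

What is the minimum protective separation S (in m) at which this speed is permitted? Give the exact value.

T_s = v_R/a_R = (5/2)/4 = 0.6250 s
robot covers v_R·T_r = 2.5000·0.1000 = 0.2500 m before braking
robot under decel: 2.5000²/(2·4.0000) = 0.7812 m
person approaches 0.6000·(0.1000+0.6250) = 0.4350 m
C+Z_d+Z_r = 0.1500+0.0400+0.0200 = 0.2100 m
S_min ≈ 0.2500+0.7812+0.4350+0.2100  ⇒  S_min = 1341/800 m

S_min = 1341/800 m = 1.6763 m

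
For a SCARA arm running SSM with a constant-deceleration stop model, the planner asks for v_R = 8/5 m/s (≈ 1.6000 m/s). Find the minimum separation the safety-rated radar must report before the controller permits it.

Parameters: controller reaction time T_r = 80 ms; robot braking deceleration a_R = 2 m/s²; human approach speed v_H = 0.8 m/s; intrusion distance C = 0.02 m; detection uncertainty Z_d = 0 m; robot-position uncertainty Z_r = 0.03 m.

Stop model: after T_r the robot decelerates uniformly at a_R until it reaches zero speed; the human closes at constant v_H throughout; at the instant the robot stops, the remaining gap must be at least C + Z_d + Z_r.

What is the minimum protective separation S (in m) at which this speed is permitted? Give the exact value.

S_min = 761/500 m = 1.5220 m

stop time T_s = (8/5)/2 = 0.8000 s
robot in T_r: 1.6000·0.0800 = 0.1280 m
robot under decel: 1.6000²/(2·2.0000) = 0.6400 m
person approaches 0.8000·(0.0800+0.8000) = 0.7040 m
residual clearance needed = 0.0200+0.0000+0.0300 = 0.0500 m
S_min ≈ 0.1280+0.6400+0.7040+0.0500  ⇒  S_min = 761/500 m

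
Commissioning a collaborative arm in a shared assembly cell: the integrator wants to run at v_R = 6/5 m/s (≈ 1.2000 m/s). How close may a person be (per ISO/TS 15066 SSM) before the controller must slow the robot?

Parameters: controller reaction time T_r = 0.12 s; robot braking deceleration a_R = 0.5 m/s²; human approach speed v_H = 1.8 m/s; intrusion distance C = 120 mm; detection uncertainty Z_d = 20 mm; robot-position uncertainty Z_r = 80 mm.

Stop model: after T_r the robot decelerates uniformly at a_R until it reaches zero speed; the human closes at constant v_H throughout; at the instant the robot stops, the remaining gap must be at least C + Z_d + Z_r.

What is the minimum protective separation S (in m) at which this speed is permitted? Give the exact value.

S_min = 317/50 m = 6.3400 m

braking lasts T_s = (6/5)/(1/2) = 2.4000 s
robot covers v_R·T_r = 1.2000·0.1200 = 0.1440 m before braking
braking distance = 1.2000²/(2·0.5000) = 1.4400 m
human closes 1.8000·2.5200 = 4.5360 m
margins: 0.1200+0.0200+0.0800 = 0.2200 m
S_min ≈ 0.1440+1.4400+4.5360+0.2200  ⇒  S_min = 317/50 m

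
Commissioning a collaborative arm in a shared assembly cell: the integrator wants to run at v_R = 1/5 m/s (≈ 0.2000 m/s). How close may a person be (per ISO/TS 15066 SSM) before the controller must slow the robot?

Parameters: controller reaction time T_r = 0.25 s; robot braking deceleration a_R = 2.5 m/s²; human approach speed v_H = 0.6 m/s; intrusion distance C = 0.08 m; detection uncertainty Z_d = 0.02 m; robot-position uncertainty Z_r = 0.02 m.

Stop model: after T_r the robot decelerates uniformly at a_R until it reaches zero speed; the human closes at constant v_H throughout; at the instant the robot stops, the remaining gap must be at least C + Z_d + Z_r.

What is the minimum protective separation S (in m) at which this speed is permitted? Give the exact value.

S_min = 47/125 m = 0.3760 m

stop time T_s = (1/5)/(5/2) = 0.0800 s
reaction-phase robot travel = 0.2000·0.2500 = 0.0500 m
braking distance = 0.2000²/(2·2.5000) = 0.0080 m
human over T_r+T_s: 0.6000·(0.2500+0.0800) = 0.1980 m
residual clearance needed = 0.0800+0.0200+0.0200 = 0.1200 m
S_min ≈ 0.0500+0.0080+0.1980+0.1200  ⇒  S_min = 47/125 m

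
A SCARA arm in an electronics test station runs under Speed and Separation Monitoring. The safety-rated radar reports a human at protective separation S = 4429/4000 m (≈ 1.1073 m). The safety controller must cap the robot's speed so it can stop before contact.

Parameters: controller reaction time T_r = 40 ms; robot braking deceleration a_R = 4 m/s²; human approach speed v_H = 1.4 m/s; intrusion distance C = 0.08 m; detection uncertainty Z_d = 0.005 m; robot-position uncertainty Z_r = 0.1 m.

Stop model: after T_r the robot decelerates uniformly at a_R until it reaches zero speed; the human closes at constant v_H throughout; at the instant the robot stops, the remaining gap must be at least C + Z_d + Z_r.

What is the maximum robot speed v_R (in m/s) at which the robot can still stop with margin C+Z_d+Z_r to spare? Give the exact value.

v_R_max = 3/2 m/s = 1.5000 m/s

at the boundary: (1/8)·v² + (39/100)·v + (-693/800) = 0
  disc = (39/100)² − 4·(1/8)·(-693/800) = 23409/40000 ; √disc = 153/200
  v_R = (−(39/100) + 153/200) / (2·(1/8)) = 3/2 m/s
check:
T_s = v_R/a_R = (3/2)/4 = 0.3750 s
robot covers v_R·T_r = 1.5000·0.0400 = 0.0600 m before braking
robot covers 1.5000·0.3750 − ½·4.0000·0.3750² = 0.2812 m while stopping
human closes 1.4000·0.4150 = 0.5810 m
C+Z_d+Z_r = 0.0800+0.0050+0.1000 = 0.1850 m
sum ≈ 0.0600+0.2812+0.5810+0.1850 ≈ 1.1073 m = S ✓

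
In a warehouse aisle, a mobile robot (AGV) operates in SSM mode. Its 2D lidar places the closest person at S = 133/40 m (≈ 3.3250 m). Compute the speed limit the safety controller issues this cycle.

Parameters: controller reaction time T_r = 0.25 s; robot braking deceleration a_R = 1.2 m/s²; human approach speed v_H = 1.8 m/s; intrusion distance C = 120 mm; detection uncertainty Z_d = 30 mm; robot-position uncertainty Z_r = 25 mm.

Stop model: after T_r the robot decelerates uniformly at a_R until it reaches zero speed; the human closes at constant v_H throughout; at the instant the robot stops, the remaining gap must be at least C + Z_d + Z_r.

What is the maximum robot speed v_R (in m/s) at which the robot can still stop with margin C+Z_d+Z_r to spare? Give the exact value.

v_R_max = 6/5 m/s = 1.2000 m/s

quadratic (5/12)·v² + (7/4)·v + (-27/10) = 0
  disc = (7/4)² − 4·(5/12)·(-27/10) = 121/16 ; √disc = 11/4
  v_R = (−(7/4) + 11/4) / (2·(5/12)) = 6/5 m/s
check:
stop time T_s = (6/5)/(6/5) = 1.0000 s
reaction-phase robot travel = 1.2000·0.2500 = 0.3000 m
braking distance = 1.2000²/(2·1.2000) = 0.6000 m
person approaches 1.8000·(0.2500+1.0000) = 2.2500 m
C+Z_d+Z_r = 0.1200+0.0300+0.0250 = 0.1750 m
sum ≈ 0.3000+0.6000+2.2500+0.1750 ≈ 3.3250 m = S ✓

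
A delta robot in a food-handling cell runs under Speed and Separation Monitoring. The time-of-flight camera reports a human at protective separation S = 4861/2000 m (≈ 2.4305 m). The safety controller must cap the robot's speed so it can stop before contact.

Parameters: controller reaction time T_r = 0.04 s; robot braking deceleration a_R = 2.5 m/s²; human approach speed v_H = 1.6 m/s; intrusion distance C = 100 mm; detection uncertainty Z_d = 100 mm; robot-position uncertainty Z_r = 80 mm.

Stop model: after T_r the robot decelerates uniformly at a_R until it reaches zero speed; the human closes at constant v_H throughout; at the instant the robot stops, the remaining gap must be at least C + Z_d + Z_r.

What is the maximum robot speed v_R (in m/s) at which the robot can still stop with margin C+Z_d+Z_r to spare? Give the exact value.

collect terms ⇒ (1/5)·v_R² + (17/25)·v_R + (-4173/2000) = 0
  disc = (17/25)² − 4·(1/5)·(-4173/2000) = 5329/2500 ; √disc = 73/50
  v_R = (−(17/25) + 73/50) / (2·(1/5)) = 39/20 m/s
check:
T_s = v_R/a_R = (39/20)/(5/2) = 0.7800 s
reaction-phase robot travel = 1.9500·0.0400 = 0.0780 m
robot under decel: 1.9500²/(2·2.5000) = 0.7605 m
person approaches 1.6000·(0.0400+0.7800) = 1.3120 m
C+Z_d+Z_r = 0.1000+0.1000+0.0800 = 0.2800 m
sum ≈ 0.0780+0.7605+1.3120+0.2800 ≈ 2.4305 m = S ✓

v_R_max = 39/20 m/s = 1.9500 m/s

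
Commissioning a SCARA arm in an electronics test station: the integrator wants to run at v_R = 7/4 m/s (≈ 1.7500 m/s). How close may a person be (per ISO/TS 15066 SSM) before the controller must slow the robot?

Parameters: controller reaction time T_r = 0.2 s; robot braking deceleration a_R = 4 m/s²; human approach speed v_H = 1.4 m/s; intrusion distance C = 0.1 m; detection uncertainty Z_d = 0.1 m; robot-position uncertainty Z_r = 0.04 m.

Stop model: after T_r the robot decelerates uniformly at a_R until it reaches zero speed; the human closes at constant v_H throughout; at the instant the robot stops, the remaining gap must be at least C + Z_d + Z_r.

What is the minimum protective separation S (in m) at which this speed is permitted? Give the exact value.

braking lasts T_s = (7/4)/4 = 0.4375 s
robot in T_r: 1.7500·0.2000 = 0.3500 m
robot covers 1.7500·0.4375 − ½·4.0000·0.4375² = 0.3828 m while stopping
human closes 1.4000·0.6375 = 0.8925 m
C+Z_d+Z_r = 0.1000+0.1000+0.0400 = 0.2400 m
S_min ≈ 0.3500+0.3828+0.8925+0.2400  ⇒  S_min = 5969/3200 m

S_min = 5969/3200 m = 1.8653 m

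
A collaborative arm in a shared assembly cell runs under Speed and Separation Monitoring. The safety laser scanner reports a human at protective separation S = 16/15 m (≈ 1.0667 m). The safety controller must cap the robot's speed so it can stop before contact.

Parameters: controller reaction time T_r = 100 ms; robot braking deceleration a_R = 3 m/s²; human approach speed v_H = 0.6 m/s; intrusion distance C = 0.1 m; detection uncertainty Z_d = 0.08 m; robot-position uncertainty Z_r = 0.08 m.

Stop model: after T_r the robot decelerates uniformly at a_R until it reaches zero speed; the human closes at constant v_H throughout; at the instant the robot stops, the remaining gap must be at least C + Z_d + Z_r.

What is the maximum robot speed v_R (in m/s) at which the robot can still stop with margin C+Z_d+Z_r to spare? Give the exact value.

collect terms ⇒ (1/6)·v_R² + (3/10)·v_R + (-56/75) = 0
  disc = (3/10)² − 4·(1/6)·(-56/75) = 529/900 ; √disc = 23/30
  v_R = (−(3/10) + 23/30) / (2·(1/6)) = 7/5 m/s
check:
stop time T_s = (7/5)/3 = 0.4667 s
robot covers v_R·T_r = 1.4000·0.1000 = 0.1400 m before braking
robot covers 1.4000·0.4667 − ½·3.0000·0.4667² = 0.3267 m while stopping
person approaches 0.6000·(0.1000+0.4667) = 0.3400 m
C+Z_d+Z_r = 0.1000+0.0800+0.0800 = 0.2600 m
sum ≈ 0.1400+0.3267+0.3400+0.2600 ≈ 1.0667 m = S ✓

v_R_max = 7/5 m/s = 1.4000 m/s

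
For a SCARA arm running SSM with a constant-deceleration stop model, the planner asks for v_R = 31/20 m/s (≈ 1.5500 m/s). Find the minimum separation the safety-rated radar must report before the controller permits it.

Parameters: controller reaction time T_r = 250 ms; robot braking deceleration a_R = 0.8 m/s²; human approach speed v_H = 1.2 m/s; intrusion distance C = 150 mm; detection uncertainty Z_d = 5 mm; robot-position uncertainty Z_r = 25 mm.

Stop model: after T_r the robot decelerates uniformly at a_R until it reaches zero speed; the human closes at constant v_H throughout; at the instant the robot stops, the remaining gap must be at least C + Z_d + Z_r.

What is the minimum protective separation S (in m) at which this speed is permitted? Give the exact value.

braking lasts T_s = (31/20)/(4/5) = 1.9375 s
robot in T_r: 1.5500·0.2500 = 0.3875 m
robot under decel: 1.5500²/(2·0.8000) = 1.5016 m
person approaches 1.2000·(0.2500+1.9375) = 2.6250 m
C+Z_d+Z_r = 0.1500+0.0050+0.0250 = 0.1800 m
S_min ≈ 0.3875+1.5016+2.6250+0.1800  ⇒  S_min = 15021/3200 m

S_min = 15021/3200 m = 4.6941 m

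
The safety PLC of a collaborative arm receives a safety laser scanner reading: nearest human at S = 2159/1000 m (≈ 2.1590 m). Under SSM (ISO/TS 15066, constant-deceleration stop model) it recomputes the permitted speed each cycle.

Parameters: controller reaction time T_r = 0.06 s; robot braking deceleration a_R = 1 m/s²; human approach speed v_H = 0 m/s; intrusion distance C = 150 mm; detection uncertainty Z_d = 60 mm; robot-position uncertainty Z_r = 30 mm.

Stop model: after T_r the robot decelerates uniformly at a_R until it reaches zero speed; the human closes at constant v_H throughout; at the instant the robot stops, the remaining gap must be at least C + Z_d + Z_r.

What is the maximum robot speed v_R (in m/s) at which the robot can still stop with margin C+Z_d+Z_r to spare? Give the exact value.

v_R_max = 19/10 m/s = 1.9000 m/s

at the boundary: (1/2)·v² + (3/50)·v + (-1919/1000) = 0
  disc = (3/50)² − 4·(1/2)·(-1919/1000) = 2401/625 ; √disc = 49/25
  v_R = (−(3/50) + 49/25) / (2·(1/2)) = 19/10 m/s
check:
braking lasts T_s = (19/10)/1 = 1.9000 s
robot in T_r: 1.9000·0.0600 = 0.1140 m
robot covers 1.9000·1.9000 − ½·1.0000·1.9000² = 1.8050 m while stopping
person approaches 0.0000·(0.0600+1.9000) = 0.0000 m
C+Z_d+Z_r = 0.1500+0.0600+0.0300 = 0.2400 m
sum ≈ 0.1140+1.8050+0.0000+0.2400 ≈ 2.1590 m = S ✓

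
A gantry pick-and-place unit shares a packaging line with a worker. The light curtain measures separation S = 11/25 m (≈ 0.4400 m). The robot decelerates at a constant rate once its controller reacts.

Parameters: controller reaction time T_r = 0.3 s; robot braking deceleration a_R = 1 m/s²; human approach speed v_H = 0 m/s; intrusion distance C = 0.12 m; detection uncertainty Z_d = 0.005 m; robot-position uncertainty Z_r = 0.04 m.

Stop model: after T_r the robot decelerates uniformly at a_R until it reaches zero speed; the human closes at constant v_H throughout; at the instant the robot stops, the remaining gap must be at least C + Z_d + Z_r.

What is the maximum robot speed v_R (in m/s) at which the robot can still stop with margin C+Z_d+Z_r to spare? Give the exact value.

v_R_max = 1/2 m/s = 0.5000 m/s

collect terms ⇒ (1/2)·v_R² + (3/10)·v_R + (-11/40) = 0
  disc = (3/10)² − 4·(1/2)·(-11/40) = 16/25 ; √disc = 4/5
  v_R = (−(3/10) + 4/5) / (2·(1/2)) = 1/2 m/s
check:
braking lasts T_s = (1/2)/1 = 0.5000 s
robot covers v_R·T_r = 0.5000·0.3000 = 0.1500 m before braking
braking distance = 0.5000²/(2·1.0000) = 0.1250 m
human over T_r+T_s: 0.0000·(0.3000+0.5000) = 0.0000 m
C+Z_d+Z_r = 0.1200+0.0050+0.0400 = 0.1650 m
sum ≈ 0.1500+0.1250+0.0000+0.1650 ≈ 0.4400 m = S ✓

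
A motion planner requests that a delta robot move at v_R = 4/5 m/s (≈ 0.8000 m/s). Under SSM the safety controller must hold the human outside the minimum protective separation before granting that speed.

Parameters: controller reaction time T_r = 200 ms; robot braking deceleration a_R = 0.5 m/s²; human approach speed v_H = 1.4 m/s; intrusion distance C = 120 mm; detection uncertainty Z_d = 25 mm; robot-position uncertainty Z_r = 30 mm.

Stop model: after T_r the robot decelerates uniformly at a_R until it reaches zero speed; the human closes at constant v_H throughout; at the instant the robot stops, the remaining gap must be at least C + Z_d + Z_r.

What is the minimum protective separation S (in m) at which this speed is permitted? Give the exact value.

stop time T_s = (4/5)/(1/2) = 1.6000 s
reaction-phase robot travel = 0.8000·0.2000 = 0.1600 m
robot under decel: 0.8000²/(2·0.5000) = 0.6400 m
human over T_r+T_s: 1.4000·(0.2000+1.6000) = 2.5200 m
C+Z_d+Z_r = 0.1200+0.0250+0.0300 = 0.1750 m
S_min ≈ 0.1600+0.6400+2.5200+0.1750  ⇒  S_min = 699/200 m

S_min = 699/200 m = 3.4950 m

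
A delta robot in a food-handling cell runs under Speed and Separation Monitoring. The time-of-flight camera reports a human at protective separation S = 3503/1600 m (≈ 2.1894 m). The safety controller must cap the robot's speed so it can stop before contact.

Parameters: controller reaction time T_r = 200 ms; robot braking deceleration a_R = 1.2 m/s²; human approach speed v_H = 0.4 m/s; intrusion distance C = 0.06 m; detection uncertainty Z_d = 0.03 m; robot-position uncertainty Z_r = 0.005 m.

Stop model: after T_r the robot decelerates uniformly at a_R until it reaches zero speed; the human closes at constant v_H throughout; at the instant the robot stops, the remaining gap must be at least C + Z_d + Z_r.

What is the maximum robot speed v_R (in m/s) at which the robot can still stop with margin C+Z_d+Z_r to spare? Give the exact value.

v_R_max = 33/20 m/s = 1.6500 m/s

quadratic (5/12)·v² + (8/15)·v + (-3223/1600) = 0
  disc = (8/15)² − 4·(5/12)·(-3223/1600) = 52441/14400 ; √disc = 229/120
  v_R = (−(8/15) + 229/120) / (2·(5/12)) = 33/20 m/s
check:
stop time T_s = (33/20)/(6/5) = 1.3750 s
robot in T_r: 1.6500·0.2000 = 0.3300 m
braking distance = 1.6500²/(2·1.2000) = 1.1344 m
person approaches 0.4000·(0.2000+1.3750) = 0.6300 m
margins: 0.0600+0.0300+0.0050 = 0.0950 m
sum ≈ 0.3300+1.1344+0.6300+0.0950 ≈ 2.1894 m = S ✓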